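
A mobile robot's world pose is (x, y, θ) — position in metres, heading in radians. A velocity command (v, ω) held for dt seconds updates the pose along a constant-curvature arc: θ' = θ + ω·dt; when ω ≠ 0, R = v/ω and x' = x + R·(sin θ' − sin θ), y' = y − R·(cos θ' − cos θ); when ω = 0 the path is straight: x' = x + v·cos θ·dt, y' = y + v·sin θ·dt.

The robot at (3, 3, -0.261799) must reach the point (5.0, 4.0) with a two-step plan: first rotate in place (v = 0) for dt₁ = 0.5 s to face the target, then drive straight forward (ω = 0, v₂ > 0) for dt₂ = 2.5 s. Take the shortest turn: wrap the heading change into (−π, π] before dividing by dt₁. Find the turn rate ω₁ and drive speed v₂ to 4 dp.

ω₁ = 1.4509, v₂ = 0.8944

heading to target = atan2(4−3, 5−3) = 0.4636
Δθ = wrap(0.4636 − -0.2618) = 0.7254; ω₁ = Δθ/dt₁ = 1.4509
distance = √((5−3)² + (4−3)²) = 2.2361; v₂ = distance/dt₂ = 0.8944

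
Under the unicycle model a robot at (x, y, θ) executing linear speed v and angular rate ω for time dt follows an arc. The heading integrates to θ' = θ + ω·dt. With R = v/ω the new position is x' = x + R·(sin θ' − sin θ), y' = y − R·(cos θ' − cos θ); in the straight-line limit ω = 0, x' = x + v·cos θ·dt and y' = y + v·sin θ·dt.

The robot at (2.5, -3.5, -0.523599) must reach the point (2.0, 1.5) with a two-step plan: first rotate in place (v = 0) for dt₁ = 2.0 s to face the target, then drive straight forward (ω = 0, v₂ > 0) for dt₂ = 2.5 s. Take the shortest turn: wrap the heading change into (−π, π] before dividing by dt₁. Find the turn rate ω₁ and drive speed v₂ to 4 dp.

heading to target = atan2(1.5−-3.5, 2−2.5) = 1.6705
Δθ = wrap(1.6705 − -0.5236) = 2.1941; ω₁ = Δθ/dt₁ = 1.0970
distance = √((2−2.5)² + (1.5−-3.5)²) = 5.0249; v₂ = distance/dt₂ = 2.0100

ω₁ = 1.0970, v₂ = 2.0100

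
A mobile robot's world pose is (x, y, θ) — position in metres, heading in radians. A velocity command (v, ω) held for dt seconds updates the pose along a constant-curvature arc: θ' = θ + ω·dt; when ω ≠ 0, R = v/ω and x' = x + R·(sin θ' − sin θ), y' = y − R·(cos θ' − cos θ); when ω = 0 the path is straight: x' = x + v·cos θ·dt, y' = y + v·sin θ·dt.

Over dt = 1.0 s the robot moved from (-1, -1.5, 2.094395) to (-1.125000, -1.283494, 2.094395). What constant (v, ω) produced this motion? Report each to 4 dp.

v = 0.2500, ω = 0.0000

Δθ = 2.094395 − 2.094395 = 0.000000
ω = Δθ/dt = 0.000000/1.0 = 0.0000
ω = 0 → v = (Δx·cos θ + Δy·sin θ)/dt = 0.2500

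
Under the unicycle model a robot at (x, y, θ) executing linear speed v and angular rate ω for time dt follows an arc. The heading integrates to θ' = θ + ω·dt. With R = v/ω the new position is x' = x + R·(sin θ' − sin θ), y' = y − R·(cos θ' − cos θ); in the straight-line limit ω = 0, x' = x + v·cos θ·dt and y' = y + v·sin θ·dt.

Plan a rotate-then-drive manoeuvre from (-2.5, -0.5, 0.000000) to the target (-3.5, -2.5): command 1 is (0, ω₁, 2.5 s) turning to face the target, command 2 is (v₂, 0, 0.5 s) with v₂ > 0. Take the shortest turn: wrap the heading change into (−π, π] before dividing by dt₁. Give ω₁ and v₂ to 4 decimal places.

heading to target = atan2(-2.5−-0.5, -3.5−-2.5) = -2.0344
Δθ = wrap(-2.0344 − 0.0000) = -2.0344; ω₁ = Δθ/dt₁ = -0.8138
distance = √((-3.5−-2.5)² + (-2.5−-0.5)²) = 2.2361; v₂ = distance/dt₂ = 4.4721

ω₁ = -0.8138, v₂ = 4.4721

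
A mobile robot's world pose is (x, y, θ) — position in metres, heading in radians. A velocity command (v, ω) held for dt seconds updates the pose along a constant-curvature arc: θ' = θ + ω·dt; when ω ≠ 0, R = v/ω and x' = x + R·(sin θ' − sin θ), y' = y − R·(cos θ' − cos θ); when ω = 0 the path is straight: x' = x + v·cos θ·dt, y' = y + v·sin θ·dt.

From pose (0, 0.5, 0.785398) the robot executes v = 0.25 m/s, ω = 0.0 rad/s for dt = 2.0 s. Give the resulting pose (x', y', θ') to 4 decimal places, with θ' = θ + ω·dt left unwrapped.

θ' = 0.7854 + 0.0·2.0 = 0.7854
ω = 0 → straight: x' = 0 + 0.25·cos(0.7854)·2.0 = 0.3536
y' = 0.5 + 0.25·sin(0.7854)·2.0 = 0.8536

(0.3536, 0.8536, 0.7854)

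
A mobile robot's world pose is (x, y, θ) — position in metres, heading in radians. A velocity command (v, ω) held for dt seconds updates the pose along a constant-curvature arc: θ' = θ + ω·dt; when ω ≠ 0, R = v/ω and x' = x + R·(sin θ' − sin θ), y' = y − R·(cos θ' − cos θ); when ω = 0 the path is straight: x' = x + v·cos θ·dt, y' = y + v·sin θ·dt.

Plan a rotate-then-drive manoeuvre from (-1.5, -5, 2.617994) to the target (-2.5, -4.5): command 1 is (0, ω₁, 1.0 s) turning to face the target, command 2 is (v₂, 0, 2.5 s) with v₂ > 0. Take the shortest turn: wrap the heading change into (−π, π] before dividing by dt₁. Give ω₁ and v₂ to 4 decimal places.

ω₁ = 0.0600, v₂ = 0.4472

heading to target = atan2(-4.5−-5, -2.5−-1.5) = 2.6779
Δθ = wrap(2.6779 − 2.6180) = 0.0600; ω₁ = Δθ/dt₁ = 0.0600
distance = √((-2.5−-1.5)² + (-4.5−-5)²) = 1.1180; v₂ = distance/dt₂ = 0.4472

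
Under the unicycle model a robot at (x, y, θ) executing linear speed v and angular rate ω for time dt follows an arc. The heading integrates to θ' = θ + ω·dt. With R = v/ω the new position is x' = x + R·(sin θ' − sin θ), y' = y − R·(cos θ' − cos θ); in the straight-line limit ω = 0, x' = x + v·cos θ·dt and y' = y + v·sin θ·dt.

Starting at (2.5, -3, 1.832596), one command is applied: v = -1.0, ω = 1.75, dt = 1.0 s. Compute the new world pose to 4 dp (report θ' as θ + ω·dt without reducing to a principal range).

(3.2959, -3.3689, 3.5826)

θ' = 1.8326 + 1.75·1.0 = 3.5826
R = v/ω = -1.0/1.75 = -0.5714
x' = 2.5 + -0.5714·(sin 3.5826 − sin 1.8326) = 3.2959
y' = -3 − -0.5714·(cos 3.5826 − cos 1.8326) = -3.3689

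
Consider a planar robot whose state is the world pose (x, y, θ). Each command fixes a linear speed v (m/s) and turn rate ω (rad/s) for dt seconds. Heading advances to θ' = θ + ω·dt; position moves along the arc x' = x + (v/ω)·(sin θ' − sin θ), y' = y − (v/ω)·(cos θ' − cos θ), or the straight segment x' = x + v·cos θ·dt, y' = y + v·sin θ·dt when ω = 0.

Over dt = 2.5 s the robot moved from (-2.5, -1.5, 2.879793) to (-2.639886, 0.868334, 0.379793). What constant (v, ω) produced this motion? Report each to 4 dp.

Δθ = 0.379793 − 2.879793 = -2.500000
ω = Δθ/dt = -2.500000/2.5 = -1.0000
R = −Δy/(cos θ' − cos θ) = -1.2500
v = R·ω = -1.2500·-1.0000 = 1.2500

v = 1.2500, ω = -1.0000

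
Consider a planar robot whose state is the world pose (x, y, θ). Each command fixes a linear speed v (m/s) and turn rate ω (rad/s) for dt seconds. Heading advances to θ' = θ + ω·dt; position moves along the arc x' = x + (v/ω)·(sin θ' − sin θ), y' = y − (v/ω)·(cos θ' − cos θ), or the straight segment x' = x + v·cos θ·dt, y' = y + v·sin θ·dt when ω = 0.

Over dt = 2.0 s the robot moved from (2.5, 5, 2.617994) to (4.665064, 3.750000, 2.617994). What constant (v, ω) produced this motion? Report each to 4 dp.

v = -1.2500, ω = 0.0000

Δθ = 2.617994 − 2.617994 = 0.000000
ω = Δθ/dt = 0.000000/2.0 = 0.0000
ω = 0 → v = (Δx·cos θ + Δy·sin θ)/dt = -1.2500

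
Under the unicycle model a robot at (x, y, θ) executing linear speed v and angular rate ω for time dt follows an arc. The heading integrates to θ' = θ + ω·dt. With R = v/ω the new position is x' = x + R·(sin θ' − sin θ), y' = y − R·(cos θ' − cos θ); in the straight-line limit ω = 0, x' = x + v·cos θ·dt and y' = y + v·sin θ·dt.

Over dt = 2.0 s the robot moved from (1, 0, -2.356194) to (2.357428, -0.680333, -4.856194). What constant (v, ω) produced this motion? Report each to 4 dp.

v = -1.0000, ω = -1.2500

Δθ = -4.856194 − -2.356194 = -2.500000
ω = Δθ/dt = -2.500000/2.0 = -1.2500
R = Δx/(sin θ' − sin θ) = 0.8000
v = R·ω = 0.8000·-1.2500 = -1.0000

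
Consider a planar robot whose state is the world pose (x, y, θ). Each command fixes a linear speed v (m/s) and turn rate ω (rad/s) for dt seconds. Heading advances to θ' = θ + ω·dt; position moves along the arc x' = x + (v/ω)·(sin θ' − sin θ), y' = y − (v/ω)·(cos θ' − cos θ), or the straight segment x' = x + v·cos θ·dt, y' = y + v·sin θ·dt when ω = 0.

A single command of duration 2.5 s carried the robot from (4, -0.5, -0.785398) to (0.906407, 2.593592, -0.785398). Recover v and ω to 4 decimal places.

Δθ = -0.785398 − -0.785398 = 0.000000
ω = Δθ/dt = 0.000000/2.5 = 0.0000
ω = 0 → v = (Δx·cos θ + Δy·sin θ)/dt = -1.7500

v = -1.7500, ω = 0.0000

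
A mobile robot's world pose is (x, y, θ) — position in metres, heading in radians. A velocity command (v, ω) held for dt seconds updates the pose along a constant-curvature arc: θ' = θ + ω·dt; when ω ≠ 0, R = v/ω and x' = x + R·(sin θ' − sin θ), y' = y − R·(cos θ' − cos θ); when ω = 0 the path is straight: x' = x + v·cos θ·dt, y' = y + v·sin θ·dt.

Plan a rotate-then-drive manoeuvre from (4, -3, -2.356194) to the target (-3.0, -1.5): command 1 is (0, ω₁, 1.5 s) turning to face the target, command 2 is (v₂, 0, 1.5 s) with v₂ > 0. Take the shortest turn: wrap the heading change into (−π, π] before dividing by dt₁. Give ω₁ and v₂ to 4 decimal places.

ω₁ = -0.6643, v₂ = 4.7726

heading to target = atan2(-1.5−-3, -3−4) = 2.9305
Δθ = wrap(2.9305 − -2.3562) = -0.9965; ω₁ = Δθ/dt₁ = -0.6643
distance = √((-3−4)² + (-1.5−-3)²) = 7.1589; v₂ = distance/dt₂ = 4.7726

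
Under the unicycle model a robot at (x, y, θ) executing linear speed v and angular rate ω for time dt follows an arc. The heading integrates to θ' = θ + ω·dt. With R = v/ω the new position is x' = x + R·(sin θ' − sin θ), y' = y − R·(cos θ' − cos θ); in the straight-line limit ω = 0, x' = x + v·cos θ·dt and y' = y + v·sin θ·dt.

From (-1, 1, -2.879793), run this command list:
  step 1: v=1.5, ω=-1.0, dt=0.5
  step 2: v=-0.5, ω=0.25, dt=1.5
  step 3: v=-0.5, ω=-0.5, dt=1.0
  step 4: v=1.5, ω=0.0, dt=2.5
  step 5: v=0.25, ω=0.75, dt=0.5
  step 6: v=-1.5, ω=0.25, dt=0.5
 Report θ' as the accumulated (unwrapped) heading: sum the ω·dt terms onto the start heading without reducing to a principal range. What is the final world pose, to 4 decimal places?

(-3.3861, 2.3072, -3.0048)

step 1: θ'=-3.3798 (R=-1.5000) → pose (-1.7422, 0.9912, -3.3798)
step 2: θ'=-3.0048 (R=-2.0000) → pose (-0.9975, 0.9535, -3.0048)
step 3: θ'=-3.5048 (R=1.0000) → pose (-0.5059, 0.8976, -3.5048)
step 4: θ'=-3.5048 (straight) → pose (-4.0112, 2.2298, -3.5048)
step 5: θ'=-3.1298 (R=0.3333) → pose (-4.1336, 2.2515, -3.1298)
step 6: θ'=-3.0048 (R=-6.0000) → pose (-3.3861, 2.3072, -3.0048)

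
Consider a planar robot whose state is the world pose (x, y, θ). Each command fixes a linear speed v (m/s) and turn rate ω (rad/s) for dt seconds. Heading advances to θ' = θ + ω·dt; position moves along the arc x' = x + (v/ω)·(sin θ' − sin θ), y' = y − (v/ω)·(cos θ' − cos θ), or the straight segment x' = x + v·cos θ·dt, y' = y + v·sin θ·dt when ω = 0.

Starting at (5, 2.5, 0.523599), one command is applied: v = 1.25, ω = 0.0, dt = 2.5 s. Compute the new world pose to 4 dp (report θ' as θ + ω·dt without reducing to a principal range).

(7.7063, 4.0625, 0.5236)

θ' = 0.5236 + 0.0·2.5 = 0.5236
ω = 0 → straight: x' = 5 + 1.25·cos(0.5236)·2.5 = 7.7063
y' = 2.5 + 1.25·sin(0.5236)·2.5 = 4.0625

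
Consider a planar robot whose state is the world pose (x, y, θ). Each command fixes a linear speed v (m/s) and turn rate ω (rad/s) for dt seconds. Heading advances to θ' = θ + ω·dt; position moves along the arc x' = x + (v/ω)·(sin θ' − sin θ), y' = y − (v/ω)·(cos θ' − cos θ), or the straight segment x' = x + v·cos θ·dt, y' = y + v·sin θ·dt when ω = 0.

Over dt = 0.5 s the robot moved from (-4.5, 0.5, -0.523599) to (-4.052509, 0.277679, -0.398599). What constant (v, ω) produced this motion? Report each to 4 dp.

Δθ = -0.398599 − -0.523599 = 0.125000
ω = Δθ/dt = 0.125000/0.5 = 0.2500
R = Δx/(sin θ' − sin θ) = 4.0000
v = R·ω = 4.0000·0.2500 = 1.0000

v = 1.0000, ω = 0.2500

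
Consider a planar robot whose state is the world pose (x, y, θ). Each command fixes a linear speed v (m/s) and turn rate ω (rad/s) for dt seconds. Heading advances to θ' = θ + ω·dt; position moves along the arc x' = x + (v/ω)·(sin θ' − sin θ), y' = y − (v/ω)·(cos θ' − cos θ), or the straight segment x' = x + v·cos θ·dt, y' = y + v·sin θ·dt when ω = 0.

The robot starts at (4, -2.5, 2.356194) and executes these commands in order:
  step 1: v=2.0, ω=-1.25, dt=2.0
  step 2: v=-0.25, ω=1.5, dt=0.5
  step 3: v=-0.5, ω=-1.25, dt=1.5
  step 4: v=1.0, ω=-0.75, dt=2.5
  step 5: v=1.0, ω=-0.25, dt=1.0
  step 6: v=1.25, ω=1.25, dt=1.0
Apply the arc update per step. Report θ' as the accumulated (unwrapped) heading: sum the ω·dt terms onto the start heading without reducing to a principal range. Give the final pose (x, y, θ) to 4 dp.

(1.2769, -1.6329, -2.1438)

step 1: θ'=-0.1438 (R=-1.6000) → pose (5.3607, 0.2149, -0.1438)
step 2: θ'=0.6062 (R=-0.1667) → pose (5.2418, 0.1869, 0.6062)
step 3: θ'=-1.2688 (R=0.4000) → pose (4.6320, 0.3966, -1.2688)
step 4: θ'=-3.1438 (R=-1.3333) → pose (3.3561, -1.3333, -3.1438)
step 5: θ'=-3.3938 (R=-4.0000) → pose (2.3667, -1.2067, -3.3938)
step 6: θ'=-2.1438 (R=1.0000) → pose (1.2769, -1.6329, -2.1438)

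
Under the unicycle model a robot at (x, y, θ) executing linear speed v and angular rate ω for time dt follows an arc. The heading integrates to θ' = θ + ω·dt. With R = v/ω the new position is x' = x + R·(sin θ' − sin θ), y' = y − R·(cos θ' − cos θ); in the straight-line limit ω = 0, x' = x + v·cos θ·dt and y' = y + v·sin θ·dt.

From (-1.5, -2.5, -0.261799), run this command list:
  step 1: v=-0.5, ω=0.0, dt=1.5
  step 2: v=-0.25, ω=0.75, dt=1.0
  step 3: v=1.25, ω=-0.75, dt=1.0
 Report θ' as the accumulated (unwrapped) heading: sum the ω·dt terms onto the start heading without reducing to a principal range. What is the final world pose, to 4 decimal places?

step 1: θ'=-0.2618 (straight) → pose (-2.2244, -2.3059, -0.2618)
step 2: θ'=0.4882 (R=-0.3333) → pose (-2.4671, -2.3335, 0.4882)
step 3: θ'=-0.2618 (R=-1.6667) → pose (-1.2540, -2.1956, -0.2618)

(-1.2540, -2.1956, -0.2618)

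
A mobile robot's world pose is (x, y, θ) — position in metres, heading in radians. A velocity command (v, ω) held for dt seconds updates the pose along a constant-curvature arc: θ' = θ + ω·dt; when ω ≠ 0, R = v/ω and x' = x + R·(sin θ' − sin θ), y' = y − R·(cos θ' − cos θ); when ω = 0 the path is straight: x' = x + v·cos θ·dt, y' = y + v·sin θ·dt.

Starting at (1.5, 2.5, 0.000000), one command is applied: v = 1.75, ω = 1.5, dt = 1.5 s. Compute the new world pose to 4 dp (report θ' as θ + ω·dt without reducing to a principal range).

θ' = 0.0000 + 1.5·1.5 = 2.2500
R = v/ω = 1.75/1.5 = 1.1667
x' = 1.5 + 1.1667·(sin 2.2500 − sin 0.0000) = 2.4078
y' = 2.5 − 1.1667·(cos 2.2500 − cos 0.0000) = 4.3995

(2.4078, 4.3995, 2.2500)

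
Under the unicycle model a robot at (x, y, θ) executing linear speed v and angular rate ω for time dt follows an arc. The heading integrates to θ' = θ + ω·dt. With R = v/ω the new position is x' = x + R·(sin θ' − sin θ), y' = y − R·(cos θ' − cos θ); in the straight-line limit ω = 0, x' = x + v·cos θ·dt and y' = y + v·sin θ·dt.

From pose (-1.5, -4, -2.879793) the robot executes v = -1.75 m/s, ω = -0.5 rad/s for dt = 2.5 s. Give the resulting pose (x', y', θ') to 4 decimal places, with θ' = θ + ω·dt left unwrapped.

(2.3285, -5.4551, -4.1298)

θ' = -2.8798 + -0.5·2.5 = -4.1298
R = v/ω = -1.75/-0.5 = 3.5000
x' = -1.5 + 3.5000·(sin -4.1298 − sin -2.8798) = 2.3285
y' = -4 − 3.5000·(cos -4.1298 − cos -2.8798) = -5.4551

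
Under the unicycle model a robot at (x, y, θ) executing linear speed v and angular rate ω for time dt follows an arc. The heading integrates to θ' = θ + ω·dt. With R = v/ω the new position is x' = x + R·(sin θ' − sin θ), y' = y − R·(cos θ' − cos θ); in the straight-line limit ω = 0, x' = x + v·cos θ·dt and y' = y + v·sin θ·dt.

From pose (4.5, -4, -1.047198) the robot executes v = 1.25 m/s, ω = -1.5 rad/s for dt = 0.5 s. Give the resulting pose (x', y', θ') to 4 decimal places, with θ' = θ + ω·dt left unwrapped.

(4.5904, -4.6037, -1.7972)

θ' = -1.0472 + -1.5·0.5 = -1.7972
R = v/ω = 1.25/-1.5 = -0.8333
x' = 4.5 + -0.8333·(sin -1.7972 − sin -1.0472) = 4.5904
y' = -4 − -0.8333·(cos -1.7972 − cos -1.0472) = -4.6037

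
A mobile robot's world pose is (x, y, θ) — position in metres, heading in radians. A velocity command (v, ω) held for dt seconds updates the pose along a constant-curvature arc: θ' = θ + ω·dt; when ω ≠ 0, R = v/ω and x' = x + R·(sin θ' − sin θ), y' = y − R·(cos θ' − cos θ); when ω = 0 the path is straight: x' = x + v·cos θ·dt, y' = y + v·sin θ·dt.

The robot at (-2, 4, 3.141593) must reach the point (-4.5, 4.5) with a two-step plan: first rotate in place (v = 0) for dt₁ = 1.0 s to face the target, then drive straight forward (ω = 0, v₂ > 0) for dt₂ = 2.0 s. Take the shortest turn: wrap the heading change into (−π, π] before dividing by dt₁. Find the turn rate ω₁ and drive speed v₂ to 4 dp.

heading to target = atan2(4.5−4, -4.5−-2) = 2.9442
Δθ = wrap(2.9442 − 3.1416) = -0.1974; ω₁ = Δθ/dt₁ = -0.1974
distance = √((-4.5−-2)² + (4.5−4)²) = 2.5495; v₂ = distance/dt₂ = 1.2748

ω₁ = -0.1974, v₂ = 1.2748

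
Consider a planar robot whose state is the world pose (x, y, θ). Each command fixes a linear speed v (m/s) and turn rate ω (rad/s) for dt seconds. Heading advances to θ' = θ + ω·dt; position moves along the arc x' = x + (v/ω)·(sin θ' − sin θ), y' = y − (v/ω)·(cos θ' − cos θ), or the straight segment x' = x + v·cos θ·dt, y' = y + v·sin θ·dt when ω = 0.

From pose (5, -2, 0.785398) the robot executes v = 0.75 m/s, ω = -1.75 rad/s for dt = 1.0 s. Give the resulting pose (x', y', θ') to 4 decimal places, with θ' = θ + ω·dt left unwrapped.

(5.6553, -2.0589, -0.9646)

θ' = 0.7854 + -1.75·1.0 = -0.9646
R = v/ω = 0.75/-1.75 = -0.4286
x' = 5 + -0.4286·(sin -0.9646 − sin 0.7854) = 5.6553
y' = -2 − -0.4286·(cos -0.9646 − cos 0.7854) = -2.0589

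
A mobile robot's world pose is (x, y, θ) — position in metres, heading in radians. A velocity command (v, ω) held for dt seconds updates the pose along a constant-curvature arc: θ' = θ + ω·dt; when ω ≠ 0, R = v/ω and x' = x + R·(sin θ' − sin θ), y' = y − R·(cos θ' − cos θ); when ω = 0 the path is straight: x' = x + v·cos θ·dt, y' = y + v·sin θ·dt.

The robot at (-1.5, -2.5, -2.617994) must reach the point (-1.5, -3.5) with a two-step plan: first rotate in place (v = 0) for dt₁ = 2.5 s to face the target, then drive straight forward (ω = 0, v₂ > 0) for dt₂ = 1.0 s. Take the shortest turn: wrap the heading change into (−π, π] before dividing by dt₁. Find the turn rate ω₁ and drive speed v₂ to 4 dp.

heading to target = atan2(-3.5−-2.5, -1.5−-1.5) = -1.5708
Δθ = wrap(-1.5708 − -2.6180) = 1.0472; ω₁ = Δθ/dt₁ = 0.4189
distance = √((-1.5−-1.5)² + (-3.5−-2.5)²) = 1.0000; v₂ = distance/dt₂ = 1.0000

ω₁ = 0.4189, v₂ = 1.0000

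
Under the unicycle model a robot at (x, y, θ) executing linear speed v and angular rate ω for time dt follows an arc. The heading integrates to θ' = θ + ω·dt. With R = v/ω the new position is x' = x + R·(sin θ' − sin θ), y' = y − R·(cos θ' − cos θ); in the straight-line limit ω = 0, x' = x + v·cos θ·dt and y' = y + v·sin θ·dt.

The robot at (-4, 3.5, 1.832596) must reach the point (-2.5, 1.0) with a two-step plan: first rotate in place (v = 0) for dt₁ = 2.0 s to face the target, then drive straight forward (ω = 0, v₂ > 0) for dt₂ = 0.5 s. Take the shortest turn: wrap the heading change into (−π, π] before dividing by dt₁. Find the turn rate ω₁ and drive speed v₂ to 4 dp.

ω₁ = -1.4315, v₂ = 5.8310

heading to target = atan2(1−3.5, -2.5−-4) = -1.0304
Δθ = wrap(-1.0304 − 1.8326) = -2.8630; ω₁ = Δθ/dt₁ = -1.4315
distance = √((-2.5−-4)² + (1−3.5)²) = 2.9155; v₂ = distance/dt₂ = 5.8310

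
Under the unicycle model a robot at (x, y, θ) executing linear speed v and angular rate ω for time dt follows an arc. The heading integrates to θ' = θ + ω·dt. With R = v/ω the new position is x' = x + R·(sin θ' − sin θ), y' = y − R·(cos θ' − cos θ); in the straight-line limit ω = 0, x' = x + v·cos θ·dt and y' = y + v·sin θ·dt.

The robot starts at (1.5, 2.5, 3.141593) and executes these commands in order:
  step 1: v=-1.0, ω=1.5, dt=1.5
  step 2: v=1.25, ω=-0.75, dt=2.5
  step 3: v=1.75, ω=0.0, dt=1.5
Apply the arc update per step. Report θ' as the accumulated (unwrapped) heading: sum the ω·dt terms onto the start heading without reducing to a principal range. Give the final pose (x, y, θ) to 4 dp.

(-1.1102, 0.0262, 3.5166)

step 1: θ'=5.3916 (R=-0.6667) → pose (2.0187, 3.5854, 5.3916)
step 2: θ'=3.5166 (R=-1.6667) → pose (1.3324, 0.9876, 3.5166)
step 3: θ'=3.5166 (straight) → pose (-1.1102, 0.0262, 3.5166)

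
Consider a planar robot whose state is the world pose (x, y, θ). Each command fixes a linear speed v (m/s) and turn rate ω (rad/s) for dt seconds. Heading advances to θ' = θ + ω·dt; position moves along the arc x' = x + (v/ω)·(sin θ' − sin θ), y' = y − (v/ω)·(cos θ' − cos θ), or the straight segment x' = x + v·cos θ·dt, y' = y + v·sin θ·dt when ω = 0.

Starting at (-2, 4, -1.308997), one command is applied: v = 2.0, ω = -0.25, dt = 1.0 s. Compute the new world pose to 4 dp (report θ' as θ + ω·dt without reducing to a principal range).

θ' = -1.3090 + -0.25·1.0 = -1.5590
R = v/ω = 2.0/-0.25 = -8.0000
x' = -2 + -8.0000·(sin -1.5590 − sin -1.3090) = -1.7280
y' = 4 − -8.0000·(cos -1.5590 − cos -1.3090) = 2.0238

(-1.7280, 2.0238, -1.5590)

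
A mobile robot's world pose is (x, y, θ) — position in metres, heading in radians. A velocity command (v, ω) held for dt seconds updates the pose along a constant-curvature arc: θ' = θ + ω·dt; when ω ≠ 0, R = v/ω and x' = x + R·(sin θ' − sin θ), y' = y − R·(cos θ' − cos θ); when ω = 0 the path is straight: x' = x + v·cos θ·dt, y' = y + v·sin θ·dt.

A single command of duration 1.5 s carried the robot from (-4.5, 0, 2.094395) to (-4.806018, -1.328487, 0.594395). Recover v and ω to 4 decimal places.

v = -1.0000, ω = -1.0000

Δθ = 0.594395 − 2.094395 = -1.500000
ω = Δθ/dt = -1.500000/1.5 = -1.0000
R = −Δy/(cos θ' − cos θ) = 1.0000
v = R·ω = 1.0000·-1.0000 = -1.0000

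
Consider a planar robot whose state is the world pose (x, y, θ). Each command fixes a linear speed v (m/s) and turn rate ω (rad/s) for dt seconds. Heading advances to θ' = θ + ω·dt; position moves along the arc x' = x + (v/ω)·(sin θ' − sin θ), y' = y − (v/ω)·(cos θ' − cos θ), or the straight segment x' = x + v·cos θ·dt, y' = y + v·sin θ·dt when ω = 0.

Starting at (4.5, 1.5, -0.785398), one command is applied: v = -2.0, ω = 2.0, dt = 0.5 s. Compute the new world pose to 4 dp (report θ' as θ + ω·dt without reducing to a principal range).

(3.5799, 1.7700, 0.2146)

θ' = -0.7854 + 2.0·0.5 = 0.2146
R = v/ω = -2.0/2.0 = -1.0000
x' = 4.5 + -1.0000·(sin 0.2146 − sin -0.7854) = 3.5799
y' = 1.5 − -1.0000·(cos 0.2146 − cos -0.7854) = 1.7700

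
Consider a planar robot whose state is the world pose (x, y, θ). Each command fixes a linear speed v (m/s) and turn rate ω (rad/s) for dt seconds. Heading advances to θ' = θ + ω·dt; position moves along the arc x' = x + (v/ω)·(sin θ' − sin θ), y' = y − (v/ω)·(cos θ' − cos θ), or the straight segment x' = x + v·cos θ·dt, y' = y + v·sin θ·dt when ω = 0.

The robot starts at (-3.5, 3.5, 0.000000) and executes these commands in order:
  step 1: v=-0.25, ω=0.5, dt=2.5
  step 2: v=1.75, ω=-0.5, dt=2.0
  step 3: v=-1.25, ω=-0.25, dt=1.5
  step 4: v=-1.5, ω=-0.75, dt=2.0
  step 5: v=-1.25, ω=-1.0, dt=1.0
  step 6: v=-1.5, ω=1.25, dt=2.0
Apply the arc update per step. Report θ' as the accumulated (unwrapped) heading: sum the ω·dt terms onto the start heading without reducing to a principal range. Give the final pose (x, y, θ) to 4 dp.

step 1: θ'=1.2500 (R=-0.5000) → pose (-3.9745, 3.1577, 1.2500)
step 2: θ'=0.2500 (R=-3.5000) → pose (-1.5190, 5.4452, 0.2500)
step 3: θ'=-0.1250 (R=5.0000) → pose (-3.3794, 5.3288, -0.1250)
step 4: θ'=-1.6250 (R=2.0000) → pose (-5.1271, 7.4215, -1.6250)
step 5: θ'=-2.6250 (R=1.2500) → pose (-4.4963, 8.4407, -2.6250)
step 6: θ'=-0.1250 (R=-1.2000) → pose (-4.9394, 10.6748, -0.1250)

(-4.9394, 10.6748, -0.1250)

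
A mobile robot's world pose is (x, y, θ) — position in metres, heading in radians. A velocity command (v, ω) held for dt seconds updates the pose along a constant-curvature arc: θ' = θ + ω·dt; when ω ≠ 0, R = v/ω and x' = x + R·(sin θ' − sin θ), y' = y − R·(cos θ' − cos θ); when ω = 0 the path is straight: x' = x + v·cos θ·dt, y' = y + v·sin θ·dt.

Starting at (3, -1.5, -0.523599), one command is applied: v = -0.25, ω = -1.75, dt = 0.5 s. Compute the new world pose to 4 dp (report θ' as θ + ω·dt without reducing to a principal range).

θ' = -0.5236 + -1.75·0.5 = -1.3986
R = v/ω = -0.25/-1.75 = 0.1429
x' = 3 + 0.1429·(sin -1.3986 − sin -0.5236) = 2.9307
y' = -1.5 − 0.1429·(cos -1.3986 − cos -0.5236) = -1.4008

(2.9307, -1.4008, -1.3986)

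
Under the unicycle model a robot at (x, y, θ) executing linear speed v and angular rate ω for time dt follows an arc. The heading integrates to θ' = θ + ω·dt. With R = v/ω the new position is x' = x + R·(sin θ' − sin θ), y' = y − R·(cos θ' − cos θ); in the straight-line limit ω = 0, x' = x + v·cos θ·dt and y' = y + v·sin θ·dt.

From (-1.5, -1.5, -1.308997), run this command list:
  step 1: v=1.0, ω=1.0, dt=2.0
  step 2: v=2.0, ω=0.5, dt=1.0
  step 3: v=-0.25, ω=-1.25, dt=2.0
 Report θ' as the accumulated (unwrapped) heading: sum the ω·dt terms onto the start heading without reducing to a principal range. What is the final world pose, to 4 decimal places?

(0.8900, -0.3899, -1.3090)

step 1: θ'=0.6910 (R=1.0000) → pose (0.1032, -2.0118, 0.6910)
step 2: θ'=1.1910 (R=4.0000) → pose (1.2690, -0.4123, 1.1910)
step 3: θ'=-1.3090 (R=0.2000) → pose (0.8900, -0.3899, -1.3090)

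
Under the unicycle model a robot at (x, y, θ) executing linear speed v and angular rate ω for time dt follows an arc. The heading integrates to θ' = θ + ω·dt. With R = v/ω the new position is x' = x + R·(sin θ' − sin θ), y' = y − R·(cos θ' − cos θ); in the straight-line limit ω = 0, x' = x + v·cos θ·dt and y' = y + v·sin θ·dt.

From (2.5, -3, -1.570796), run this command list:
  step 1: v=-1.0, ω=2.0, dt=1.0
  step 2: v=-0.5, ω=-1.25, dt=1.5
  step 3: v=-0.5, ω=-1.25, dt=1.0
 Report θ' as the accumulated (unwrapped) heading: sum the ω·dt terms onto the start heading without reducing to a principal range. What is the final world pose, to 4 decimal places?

step 1: θ'=0.4292 (R=-0.5000) → pose (1.7919, -2.5454, 0.4292)
step 2: θ'=-1.4458 (R=0.4000) → pose (1.2286, -2.2315, -1.4458)
step 3: θ'=-2.6958 (R=0.4000) → pose (1.4530, -1.8207, -2.6958)

(1.4530, -1.8207, -2.6958)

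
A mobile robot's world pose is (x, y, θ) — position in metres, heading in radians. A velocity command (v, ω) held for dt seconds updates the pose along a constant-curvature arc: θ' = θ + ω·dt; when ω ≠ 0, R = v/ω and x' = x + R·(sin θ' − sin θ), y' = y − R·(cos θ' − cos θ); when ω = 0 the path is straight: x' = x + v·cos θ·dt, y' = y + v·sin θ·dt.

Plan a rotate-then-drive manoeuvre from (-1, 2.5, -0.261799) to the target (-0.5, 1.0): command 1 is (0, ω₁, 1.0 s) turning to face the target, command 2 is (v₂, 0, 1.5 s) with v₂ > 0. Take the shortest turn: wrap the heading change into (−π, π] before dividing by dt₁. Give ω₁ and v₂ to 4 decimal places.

ω₁ = -0.9872, v₂ = 1.0541

heading to target = atan2(1−2.5, -0.5−-1) = -1.2490
Δθ = wrap(-1.2490 − -0.2618) = -0.9872; ω₁ = Δθ/dt₁ = -0.9872
distance = √((-0.5−-1)² + (1−2.5)²) = 1.5811; v₂ = distance/dt₂ = 1.0541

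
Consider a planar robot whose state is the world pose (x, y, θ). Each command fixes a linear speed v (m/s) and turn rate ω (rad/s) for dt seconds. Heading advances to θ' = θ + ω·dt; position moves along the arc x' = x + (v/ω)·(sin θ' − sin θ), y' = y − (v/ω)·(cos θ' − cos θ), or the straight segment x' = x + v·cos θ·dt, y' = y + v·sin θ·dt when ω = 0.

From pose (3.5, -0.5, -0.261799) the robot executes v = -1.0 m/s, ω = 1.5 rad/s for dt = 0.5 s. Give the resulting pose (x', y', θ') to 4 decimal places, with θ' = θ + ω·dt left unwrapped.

θ' = -0.2618 + 1.5·0.5 = 0.4882
R = v/ω = -1.0/1.5 = -0.6667
x' = 3.5 + -0.6667·(sin 0.4882 − sin -0.2618) = 3.0148
y' = -0.5 − -0.6667·(cos 0.4882 − cos -0.2618) = -0.5552

(3.0148, -0.5552, 0.4882)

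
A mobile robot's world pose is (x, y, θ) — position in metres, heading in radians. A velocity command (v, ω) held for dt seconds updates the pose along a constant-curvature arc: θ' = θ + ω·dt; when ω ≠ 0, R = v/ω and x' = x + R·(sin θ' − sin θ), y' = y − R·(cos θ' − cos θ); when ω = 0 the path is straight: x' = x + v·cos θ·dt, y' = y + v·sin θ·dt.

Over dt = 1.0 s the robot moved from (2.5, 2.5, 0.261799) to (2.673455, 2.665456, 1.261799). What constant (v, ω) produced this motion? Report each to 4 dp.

Δθ = 1.261799 − 0.261799 = 1.000000
ω = Δθ/dt = 1.000000/1.0 = 1.0000
R = Δx/(sin θ' − sin θ) = 0.2500
v = R·ω = 0.2500·1.0000 = 0.2500

v = 0.2500, ω = 1.0000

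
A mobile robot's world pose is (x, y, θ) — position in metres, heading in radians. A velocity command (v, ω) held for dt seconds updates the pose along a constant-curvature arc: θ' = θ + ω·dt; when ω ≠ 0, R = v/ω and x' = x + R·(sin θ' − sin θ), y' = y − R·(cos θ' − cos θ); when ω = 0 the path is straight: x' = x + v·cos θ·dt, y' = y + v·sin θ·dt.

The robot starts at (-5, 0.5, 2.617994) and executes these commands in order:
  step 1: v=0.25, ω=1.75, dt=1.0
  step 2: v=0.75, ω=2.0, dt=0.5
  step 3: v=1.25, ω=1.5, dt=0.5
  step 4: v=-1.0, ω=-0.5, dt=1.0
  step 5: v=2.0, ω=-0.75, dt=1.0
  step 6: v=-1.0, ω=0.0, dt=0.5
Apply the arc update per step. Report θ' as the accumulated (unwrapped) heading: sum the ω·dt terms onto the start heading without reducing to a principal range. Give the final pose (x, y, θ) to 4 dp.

step 1: θ'=4.3680 (R=0.1429) → pose (-5.2059, 0.4245, 4.3680)
step 2: θ'=5.3680 (R=0.3750) → pose (-5.1502, 0.0693, 5.3680)
step 3: θ'=6.1180 (R=0.8333) → pose (-4.6266, -0.2447, 6.1180)
step 4: θ'=5.6180 (R=2.0000) → pose (-5.5322, 0.1545, 5.6180)
step 5: θ'=4.8680 (R=-2.6667) → pose (-4.5436, -1.5303, 4.8680)
step 6: θ'=4.8680 (straight) → pose (-4.6211, -1.0364, 4.8680)

(-4.6211, -1.0364, 4.8680)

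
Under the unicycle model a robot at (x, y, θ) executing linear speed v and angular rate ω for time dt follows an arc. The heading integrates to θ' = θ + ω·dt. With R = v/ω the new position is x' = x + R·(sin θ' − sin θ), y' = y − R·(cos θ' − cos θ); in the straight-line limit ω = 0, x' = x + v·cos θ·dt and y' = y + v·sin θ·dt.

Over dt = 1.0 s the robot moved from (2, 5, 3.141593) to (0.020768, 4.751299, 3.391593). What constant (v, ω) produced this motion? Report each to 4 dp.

Δθ = 3.391593 − 3.141593 = 0.250000
ω = Δθ/dt = 0.250000/1.0 = 0.2500
R = Δx/(sin θ' − sin θ) = 8.0000
v = R·ω = 8.0000·0.2500 = 2.0000

v = 2.0000, ω = 0.2500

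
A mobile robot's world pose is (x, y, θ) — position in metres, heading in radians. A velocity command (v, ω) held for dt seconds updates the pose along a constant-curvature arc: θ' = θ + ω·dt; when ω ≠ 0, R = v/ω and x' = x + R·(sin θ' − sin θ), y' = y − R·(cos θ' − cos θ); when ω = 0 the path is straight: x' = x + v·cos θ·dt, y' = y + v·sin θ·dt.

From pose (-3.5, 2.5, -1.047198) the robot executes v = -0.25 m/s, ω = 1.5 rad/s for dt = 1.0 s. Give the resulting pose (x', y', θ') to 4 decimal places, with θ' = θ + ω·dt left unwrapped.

(-3.7173, 2.5665, 0.4528)

θ' = -1.0472 + 1.5·1.0 = 0.4528
R = v/ω = -0.25/1.5 = -0.1667
x' = -3.5 + -0.1667·(sin 0.4528 − sin -1.0472) = -3.7173
y' = 2.5 − -0.1667·(cos 0.4528 − cos -1.0472) = 2.5665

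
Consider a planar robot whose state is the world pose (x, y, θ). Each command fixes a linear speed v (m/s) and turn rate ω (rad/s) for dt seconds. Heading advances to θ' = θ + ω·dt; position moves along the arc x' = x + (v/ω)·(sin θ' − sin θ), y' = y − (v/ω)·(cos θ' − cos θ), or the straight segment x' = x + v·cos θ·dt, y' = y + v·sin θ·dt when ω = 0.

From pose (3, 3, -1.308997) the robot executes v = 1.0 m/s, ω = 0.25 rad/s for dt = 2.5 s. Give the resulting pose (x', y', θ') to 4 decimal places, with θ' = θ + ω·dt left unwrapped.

(4.3361, 0.9351, -0.6840)

θ' = -1.3090 + 0.25·2.5 = -0.6840
R = v/ω = 1.0/0.25 = 4.0000
x' = 3 + 4.0000·(sin -0.6840 − sin -1.3090) = 4.3361
y' = 3 − 4.0000·(cos -0.6840 − cos -1.3090) = 0.9351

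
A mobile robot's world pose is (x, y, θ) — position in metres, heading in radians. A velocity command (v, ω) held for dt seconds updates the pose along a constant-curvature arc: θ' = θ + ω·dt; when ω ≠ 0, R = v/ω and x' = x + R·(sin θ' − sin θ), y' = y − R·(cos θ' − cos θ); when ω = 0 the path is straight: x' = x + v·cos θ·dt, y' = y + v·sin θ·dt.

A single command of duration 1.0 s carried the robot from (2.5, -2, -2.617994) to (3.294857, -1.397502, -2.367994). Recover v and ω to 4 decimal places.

Δθ = -2.367994 − -2.617994 = 0.250000
ω = Δθ/dt = 0.250000/1.0 = 0.2500
R = Δx/(sin θ' − sin θ) = -4.0000
v = R·ω = -4.0000·0.2500 = -1.0000

v = -1.0000, ω = 0.2500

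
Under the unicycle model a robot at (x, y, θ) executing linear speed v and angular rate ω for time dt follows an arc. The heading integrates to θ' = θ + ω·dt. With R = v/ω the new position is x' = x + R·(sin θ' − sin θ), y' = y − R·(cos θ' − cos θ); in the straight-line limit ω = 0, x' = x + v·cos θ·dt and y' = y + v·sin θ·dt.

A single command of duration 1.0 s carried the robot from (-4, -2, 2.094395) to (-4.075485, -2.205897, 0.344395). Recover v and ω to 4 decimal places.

v = -0.2500, ω = -1.7500

Δθ = 0.344395 − 2.094395 = -1.750000
ω = Δθ/dt = -1.750000/1.0 = -1.7500
R = −Δy/(cos θ' − cos θ) = 0.1429
v = R·ω = 0.1429·-1.7500 = -0.2500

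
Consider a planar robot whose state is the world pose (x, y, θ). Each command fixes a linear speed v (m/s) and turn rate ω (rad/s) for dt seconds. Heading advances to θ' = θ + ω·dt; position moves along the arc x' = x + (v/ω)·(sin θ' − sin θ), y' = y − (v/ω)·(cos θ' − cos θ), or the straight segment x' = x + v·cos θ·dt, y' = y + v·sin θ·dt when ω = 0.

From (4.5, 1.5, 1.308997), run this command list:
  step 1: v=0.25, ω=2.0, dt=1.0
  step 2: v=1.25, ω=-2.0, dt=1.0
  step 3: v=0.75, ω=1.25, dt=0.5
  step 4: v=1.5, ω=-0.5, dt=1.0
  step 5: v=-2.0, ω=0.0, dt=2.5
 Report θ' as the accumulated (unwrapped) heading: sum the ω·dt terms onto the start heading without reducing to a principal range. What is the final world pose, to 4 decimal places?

(2.7823, -0.6763, 1.4340)

step 1: θ'=3.3090 (R=0.1250) → pose (4.3584, 1.6556, 3.3090)
step 2: θ'=1.3090 (R=-0.6250) → pose (3.6506, 2.4336, 1.3090)
step 3: θ'=1.9340 (R=0.6000) → pose (3.6319, 2.8021, 1.9340)
step 4: θ'=1.4340 (R=-3.0000) → pose (3.4642, 4.2770, 1.4340)
step 5: θ'=1.4340 (straight) → pose (2.7823, -0.6763, 1.4340)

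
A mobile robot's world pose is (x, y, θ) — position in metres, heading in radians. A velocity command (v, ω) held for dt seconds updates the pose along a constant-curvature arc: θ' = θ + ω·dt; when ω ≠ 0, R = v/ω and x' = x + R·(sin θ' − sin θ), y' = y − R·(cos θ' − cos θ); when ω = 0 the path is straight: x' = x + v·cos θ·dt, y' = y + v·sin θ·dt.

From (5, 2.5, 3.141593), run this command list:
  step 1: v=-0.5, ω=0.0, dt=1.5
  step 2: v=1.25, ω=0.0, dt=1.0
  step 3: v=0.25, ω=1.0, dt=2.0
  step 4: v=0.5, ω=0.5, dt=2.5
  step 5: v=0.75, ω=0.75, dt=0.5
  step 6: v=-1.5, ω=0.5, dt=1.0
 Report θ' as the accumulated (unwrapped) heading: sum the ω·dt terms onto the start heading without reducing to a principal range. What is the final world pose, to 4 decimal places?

(4.5440, 0.6830, 7.2666)

step 1: θ'=3.1416 (straight) → pose (5.7500, 2.5000, 3.1416)
step 2: θ'=3.1416 (straight) → pose (4.5000, 2.5000, 3.1416)
step 3: θ'=5.1416 (R=0.2500) → pose (4.2727, 2.1460, 5.1416)
step 4: θ'=6.3916 (R=1.0000) → pose (5.2902, 1.5680, 6.3916)
step 5: θ'=6.7666 (R=1.0000) → pose (5.6468, 1.6767, 6.7666)
step 6: θ'=7.2666 (R=-3.0000) → pose (4.5440, 0.6830, 7.2666)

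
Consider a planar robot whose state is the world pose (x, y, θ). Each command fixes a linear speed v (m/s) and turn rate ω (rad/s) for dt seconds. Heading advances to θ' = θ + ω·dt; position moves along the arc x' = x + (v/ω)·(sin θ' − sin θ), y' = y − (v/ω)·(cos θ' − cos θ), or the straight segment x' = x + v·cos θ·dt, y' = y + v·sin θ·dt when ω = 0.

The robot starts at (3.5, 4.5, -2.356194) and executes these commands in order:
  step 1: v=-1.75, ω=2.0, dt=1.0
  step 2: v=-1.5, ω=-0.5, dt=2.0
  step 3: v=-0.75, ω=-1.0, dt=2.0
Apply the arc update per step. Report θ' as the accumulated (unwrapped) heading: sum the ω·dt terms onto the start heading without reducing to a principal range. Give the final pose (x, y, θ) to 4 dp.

(2.1939, 9.0041, -3.3562)

step 1: θ'=-0.3562 (R=-0.8750) → pose (3.1864, 5.9388, -0.3562)
step 2: θ'=-1.3562 (R=3.0000) → pose (1.3013, 8.1116, -1.3562)
step 3: θ'=-3.3562 (R=0.7500) → pose (2.1939, 9.0041, -3.3562)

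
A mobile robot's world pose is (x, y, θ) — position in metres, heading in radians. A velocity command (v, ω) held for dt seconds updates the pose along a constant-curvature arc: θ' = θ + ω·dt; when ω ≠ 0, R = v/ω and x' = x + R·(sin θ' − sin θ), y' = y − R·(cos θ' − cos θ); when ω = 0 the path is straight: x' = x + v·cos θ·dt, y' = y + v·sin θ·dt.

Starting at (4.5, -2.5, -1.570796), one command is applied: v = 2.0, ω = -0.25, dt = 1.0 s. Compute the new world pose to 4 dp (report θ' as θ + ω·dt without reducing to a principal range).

(4.2513, -4.4792, -1.8208)

θ' = -1.5708 + -0.25·1.0 = -1.8208
R = v/ω = 2.0/-0.25 = -8.0000
x' = 4.5 + -8.0000·(sin -1.8208 − sin -1.5708) = 4.2513
y' = -2.5 − -8.0000·(cos -1.8208 − cos -1.5708) = -4.4792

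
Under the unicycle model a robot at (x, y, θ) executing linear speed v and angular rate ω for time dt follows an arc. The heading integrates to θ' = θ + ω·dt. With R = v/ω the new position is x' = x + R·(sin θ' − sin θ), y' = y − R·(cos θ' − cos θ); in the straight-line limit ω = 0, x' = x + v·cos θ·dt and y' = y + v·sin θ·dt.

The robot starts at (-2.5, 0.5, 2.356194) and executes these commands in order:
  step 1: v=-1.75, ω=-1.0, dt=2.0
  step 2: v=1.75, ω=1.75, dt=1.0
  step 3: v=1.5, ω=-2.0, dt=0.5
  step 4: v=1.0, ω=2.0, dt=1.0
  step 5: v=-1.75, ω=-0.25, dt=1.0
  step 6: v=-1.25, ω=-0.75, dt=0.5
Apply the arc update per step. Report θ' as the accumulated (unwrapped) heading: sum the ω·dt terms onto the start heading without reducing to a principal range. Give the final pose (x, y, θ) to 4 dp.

step 1: θ'=0.3562 (R=1.7500) → pose (-3.1272, -2.3776, 0.3562)
step 2: θ'=2.1062 (R=1.0000) → pose (-2.6158, -0.9302, 2.1062)
step 3: θ'=1.1062 (R=-0.7500) → pose (-2.6413, -0.2115, 1.1062)
step 4: θ'=3.1062 (R=0.5000) → pose (-3.0706, 0.5122, 3.1062)
step 5: θ'=2.8562 (R=7.0000) → pose (-1.3476, 0.2335, 2.8562)
step 6: θ'=2.4812 (R=1.6667) → pose (-0.7944, -0.0495, 2.4812)

(-0.7944, -0.0495, 2.4812)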